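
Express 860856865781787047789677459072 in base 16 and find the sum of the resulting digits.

202

860856865781787047789677459072 in base 16 is ADD941C0BFBD9BAA413AF3680.
Digit sum: 10+13+13+9+4+1+12+0+11+15+11+13+9+11+10+10+4+1+3+10+15+3+6+8+0 = 202.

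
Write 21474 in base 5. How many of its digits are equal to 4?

3

21474 in base 5 is 1141344.
The digit 4 appears 3 times.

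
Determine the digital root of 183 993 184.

1

1+8+3+9+9+3+1+8+4 = 46
4+6 = 10
1+0 = 1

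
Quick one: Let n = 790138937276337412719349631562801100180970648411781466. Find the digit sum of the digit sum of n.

13

First digit sum: 229.
2+2+9 = 13.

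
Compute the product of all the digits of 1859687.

1×8×5×9×6×8×7 = 120960

120960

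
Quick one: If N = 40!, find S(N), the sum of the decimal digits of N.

189

40! = 815915283247897734345611269596115894272000000000
Sum of its 48 digits: 189.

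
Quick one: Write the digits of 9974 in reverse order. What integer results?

Reversing 9974 gives 4799.

4799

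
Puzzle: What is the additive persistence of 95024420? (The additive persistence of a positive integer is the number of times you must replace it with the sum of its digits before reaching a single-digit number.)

95024420 → 26 → 8 (2 steps)

2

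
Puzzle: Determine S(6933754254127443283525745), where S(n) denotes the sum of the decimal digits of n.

110

6+9+3+3+7+5+4+2+5+4+1+2+7+4+4+3+2+8+3+5+2+5+7+4+5 = 110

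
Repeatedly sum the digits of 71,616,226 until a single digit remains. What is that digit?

7+1+6+1+6+2+2+6 = 31
3+1 = 4
(Equivalently, 71,616,226 mod 9 = 4.)

4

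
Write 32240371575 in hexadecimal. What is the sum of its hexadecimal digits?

60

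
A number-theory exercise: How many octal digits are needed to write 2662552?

8

2662552 in base 8 is 12120230, which has 8 digits.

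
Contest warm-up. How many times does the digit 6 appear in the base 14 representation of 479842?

2

479842 in base 14 is C6C26.
The digit 6 appears 2 times.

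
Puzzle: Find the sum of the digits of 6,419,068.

34

6+4+1+9+0+6+8 = 34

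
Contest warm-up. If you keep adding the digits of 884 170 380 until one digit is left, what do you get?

3

8+8+4+1+7+0+3+8+0 = 39
3+9 = 12
1+2 = 3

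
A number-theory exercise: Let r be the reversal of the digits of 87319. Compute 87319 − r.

-4059

Reverse of 87319 is 91378.
87319 − 91378 = -4059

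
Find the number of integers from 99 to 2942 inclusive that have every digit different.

The integers in [99, 2942] that have every digit different: 102, 103, 104, 105, 106, 107, …, 2940, 2941.
1623 qualify.

1623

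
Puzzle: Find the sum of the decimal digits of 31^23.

31^23 = 20013311644049280264138724244295391
Sum of its 35 digits: 124.

124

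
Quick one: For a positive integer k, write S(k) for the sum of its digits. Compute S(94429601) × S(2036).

385

S(94429601) = 9+4+4+2+9+6+0+1 = 35.
S(2036) = 2+0+3+6 = 11.
35 · 11 = 385.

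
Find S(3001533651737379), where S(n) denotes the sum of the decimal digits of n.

63

3+0+0+1+5+3+3+6+5+1+7+3+7+3+7+9 = 63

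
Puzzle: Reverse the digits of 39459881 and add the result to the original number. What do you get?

58355374

Reverse of 39459881 is 18895493.
39459881 + 18895493 = 58355374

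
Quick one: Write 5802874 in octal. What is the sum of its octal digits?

5802874 in base 8 is 26105572.
Digit sum: 2+6+1+0+5+5+7+2 = 28.

28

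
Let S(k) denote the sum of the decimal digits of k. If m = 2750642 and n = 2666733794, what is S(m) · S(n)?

1378

S(2750642) = 2+7+5+0+6+4+2 = 26.
S(2666733794) = 2+6+6+6+7+3+3+7+9+4 = 53.
26 · 53 = 1378.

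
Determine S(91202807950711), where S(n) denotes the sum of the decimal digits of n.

52

9+1+2+0+2+8+0+7+9+5+0+7+1+1 = 52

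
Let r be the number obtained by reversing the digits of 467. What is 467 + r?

1231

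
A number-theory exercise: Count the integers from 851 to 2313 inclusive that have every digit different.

727

The integers in [851, 2313] that have every digit different: 851, 852, 853, 854, 856, 857, …, 2309, 2310.
727 qualify.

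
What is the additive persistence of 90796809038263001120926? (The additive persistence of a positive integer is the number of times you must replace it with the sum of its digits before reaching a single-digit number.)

90796809038263001120926 → 91 → 10 → 1 (3 steps)

3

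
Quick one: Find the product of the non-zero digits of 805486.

7680

8×5×4×8×6 = 7680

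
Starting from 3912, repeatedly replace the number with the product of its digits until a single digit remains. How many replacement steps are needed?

3912 → 54 → 20 → 0 (3 steps)

3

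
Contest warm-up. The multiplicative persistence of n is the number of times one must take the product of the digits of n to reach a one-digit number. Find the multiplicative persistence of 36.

36 → 18 → 8 (2 steps)

2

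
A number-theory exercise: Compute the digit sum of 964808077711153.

9+6+4+8+0+8+0+7+7+7+1+1+1+5+3 = 67

67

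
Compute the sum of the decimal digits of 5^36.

5^36 = 14551915228366851806640625
Sum of its 26 digits: 109.

109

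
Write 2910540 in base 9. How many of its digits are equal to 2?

1

2910540 in base 9 is 5425453.
The digit 2 appears 1 time.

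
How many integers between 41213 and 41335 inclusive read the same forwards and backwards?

The integers in [41213, 41335] that read the same forwards and backwards: 41214, 41314.
2 qualify.

2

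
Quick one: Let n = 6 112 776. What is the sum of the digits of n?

30

6+1+1+2+7+7+6 = 30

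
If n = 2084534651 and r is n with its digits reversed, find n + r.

3648889453

Reverse of 2084534651 is 1564354802.
2084534651 + 1564354802 = 3648889453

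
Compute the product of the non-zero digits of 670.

6×7 = 42

42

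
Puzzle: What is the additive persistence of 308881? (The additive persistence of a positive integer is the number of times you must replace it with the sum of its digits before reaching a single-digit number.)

3

308881 → 28 → 10 → 1 (3 steps)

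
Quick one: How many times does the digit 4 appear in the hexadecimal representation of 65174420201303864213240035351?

3

65174420201303864213240035351 in base 16 is D297044EA307EF8E5C243817.
The digit 4 appears 3 times.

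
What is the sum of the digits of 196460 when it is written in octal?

33

196460 in base 8 is 577554.
Digit sum: 5+7+7+5+5+4 = 33.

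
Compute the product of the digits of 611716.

6×1×1×7×1×6 = 252

252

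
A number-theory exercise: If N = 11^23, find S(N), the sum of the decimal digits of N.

11^23 = 895430243255237372246531
Sum of its 24 digits: 95.

95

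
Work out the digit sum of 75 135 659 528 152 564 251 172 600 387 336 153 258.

7+5+1+3+5+6+5+9+5+2+8+1+5+2+5+6+4+2+5+1+1+7+2+6+0+0+3+8+7+3+3+6+1+5+3+2+5+8 = 157

157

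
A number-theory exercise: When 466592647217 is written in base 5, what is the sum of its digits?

29

466592647217 in base 5 is 30121040204202332.
Digit sum: 3+0+1+2+1+0+4+0+2+0+4+2+0+2+3+3+2 = 29.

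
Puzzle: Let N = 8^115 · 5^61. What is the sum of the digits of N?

355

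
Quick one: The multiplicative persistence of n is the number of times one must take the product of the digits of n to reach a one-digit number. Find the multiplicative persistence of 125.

2

125 → 10 → 0 (2 steps)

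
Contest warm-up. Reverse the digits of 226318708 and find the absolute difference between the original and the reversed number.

581494914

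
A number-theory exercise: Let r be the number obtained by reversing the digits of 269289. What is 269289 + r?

1252251

Reverse of 269289 is 982962.
269289 + 982962 = 1252251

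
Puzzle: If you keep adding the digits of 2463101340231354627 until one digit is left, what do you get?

2+4+6+3+1+0+1+3+4+0+2+3+1+3+5+4+6+2+7 = 57
5+7 = 12
1+2 = 3
(Equivalently, 2463101340231354627 mod 9 = 3.)

3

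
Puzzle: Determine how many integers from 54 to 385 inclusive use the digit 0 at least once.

60

The integers in [54, 385] that use the digit 0 at least once: 60, 70, 80, 90, 100, 101, …, 370, 380.
60 qualify.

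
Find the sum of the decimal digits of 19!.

45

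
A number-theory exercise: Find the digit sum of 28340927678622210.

2+8+3+4+0+9+2+7+6+7+8+6+2+2+2+1+0 = 69

69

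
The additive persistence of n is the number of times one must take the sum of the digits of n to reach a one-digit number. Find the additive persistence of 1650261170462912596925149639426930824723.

1650261170462912596925149639426930824723 → 171 → 9 (2 steps)

2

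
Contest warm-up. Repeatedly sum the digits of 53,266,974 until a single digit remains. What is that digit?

5+3+2+6+6+9+7+4 = 42
4+2 = 6
(Equivalently, 53,266,974 mod 9 = 6.)

6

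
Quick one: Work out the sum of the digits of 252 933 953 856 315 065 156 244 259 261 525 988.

164

2+5+2+9+3+3+9+5+3+8+5+6+3+1+5+0+6+5+1+5+6+2+4+4+2+5+9+2+6+1+5+2+5+9+8+8 = 164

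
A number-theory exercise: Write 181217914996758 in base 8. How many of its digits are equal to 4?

181217914996758 in base 8 is 5115042534644026.
The digit 4 appears 4 times.

4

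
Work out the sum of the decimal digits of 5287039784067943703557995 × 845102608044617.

192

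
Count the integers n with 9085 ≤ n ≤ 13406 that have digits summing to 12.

The integers in [9085, 13406] that have digits summing to 12: 9102, 9111, 9120, 9201, 9210, 9300, …, 13350, 13404.
224 qualify.

224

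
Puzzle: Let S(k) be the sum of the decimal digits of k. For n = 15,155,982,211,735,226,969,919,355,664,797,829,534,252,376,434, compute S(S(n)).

11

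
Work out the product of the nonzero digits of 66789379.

3429216

6×6×7×8×9×3×7×9 = 3429216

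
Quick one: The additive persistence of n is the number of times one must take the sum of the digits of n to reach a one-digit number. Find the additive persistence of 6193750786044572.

3

6193750786044572 → 74 → 11 → 2 (3 steps)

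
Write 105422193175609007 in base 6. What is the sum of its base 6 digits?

105422193175609007 in base 6 is 4450010142542422025555.
Digit sum: 4+4+5+0+0+1+0+1+4+2+5+4+2+4+2+2+0+2+5+5+5+5 = 62.

62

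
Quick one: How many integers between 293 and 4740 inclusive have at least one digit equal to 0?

The integers in [293, 4740] that have at least one digit equal to 0: 300, 301, 302, 303, 304, 305, …, 4730, 4740.
1174 qualify.

1174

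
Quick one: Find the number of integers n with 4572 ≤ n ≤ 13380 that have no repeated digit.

3519

The integers in [4572, 13380] that have no repeated digit: 4572, 4573, 4576, 4578, 4579, 4580, …, 13297, 13298.
3519 qualify.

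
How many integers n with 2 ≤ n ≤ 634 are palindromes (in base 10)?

70

The integers in [2, 634] that are palindromes (in base 10): 2, 3, 4, 5, 6, 7, …, 616, 626.
70 qualify.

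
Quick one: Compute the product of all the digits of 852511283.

19200

8×5×2×5×1×1×2×8×3 = 19200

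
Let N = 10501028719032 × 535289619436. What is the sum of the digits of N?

111

10501028719032 × 535289619436 = 5621091666697145850305952
Sum of its 25 digits: 111.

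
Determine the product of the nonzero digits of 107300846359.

544320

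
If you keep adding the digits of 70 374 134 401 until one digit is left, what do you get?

7+0+3+7+4+1+3+4+4+0+1 = 34
3+4 = 7

7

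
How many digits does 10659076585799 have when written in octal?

10659076585799 in base 8 is 233070236234507, which has 15 digits.

15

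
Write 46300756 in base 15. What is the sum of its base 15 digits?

40

46300756 in base 15 is 40E8B21.
Digit sum: 4+0+14+8+11+2+1 = 40.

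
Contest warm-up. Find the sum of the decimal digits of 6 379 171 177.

6+3+7+9+1+7+1+1+7+7 = 49

49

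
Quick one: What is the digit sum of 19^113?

559

19^113 = 3156144711224622406574156525268164145308490749124715514526554649598602104214132133822653018203811693521913344024650014278208913260696019390559059
Sum of its 145 digits: 559.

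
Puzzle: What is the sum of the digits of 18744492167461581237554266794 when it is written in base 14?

144

18744492167461581237554266794 in base 14 is 5B90570221D3082A1A95C9398.
Digit sum: 5+11+9+0+5+7+0+2+2+1+13+3+0+8+2+10+1+10+9+5+12+9+3+9+8 = 144.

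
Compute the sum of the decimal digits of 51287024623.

40

5+1+2+8+7+0+2+4+6+2+3 = 40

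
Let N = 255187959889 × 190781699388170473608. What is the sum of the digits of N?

255187959889 × 190781699388170473608 = 48685192651023702660172437109512
Sum of its 32 digits: 123.

123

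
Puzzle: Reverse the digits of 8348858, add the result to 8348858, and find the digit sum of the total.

43

Reversal of 8348858 is 8588438; 8348858 + 8588438 = 16937296.
Digit sum of 16937296: 1+6+9+3+7+2+9+6 = 43.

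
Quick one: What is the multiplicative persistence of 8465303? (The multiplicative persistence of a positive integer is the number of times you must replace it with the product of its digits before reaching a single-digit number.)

8465303 → 0 (1 step)

1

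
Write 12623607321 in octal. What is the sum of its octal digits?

31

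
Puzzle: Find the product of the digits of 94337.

9×4×3×3×7 = 2268

2268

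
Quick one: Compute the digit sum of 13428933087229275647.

92

1+3+4+2+8+9+3+3+0+8+7+2+2+9+2+7+5+6+4+7 = 92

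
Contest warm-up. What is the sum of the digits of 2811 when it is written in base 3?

7

2811 in base 3 is 10212010.
Digit sum: 1+0+2+1+2+0+1+0 = 7.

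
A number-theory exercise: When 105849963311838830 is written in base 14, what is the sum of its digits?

97

105849963311838830 in base 14 is 9750857B9CA4370.
Digit sum: 9+7+5+0+8+5+7+11+9+12+10+4+3+7+0 = 97.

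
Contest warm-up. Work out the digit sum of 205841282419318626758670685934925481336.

181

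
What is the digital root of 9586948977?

9+5+8+6+9+4+8+9+7+7 = 72
7+2 = 9

9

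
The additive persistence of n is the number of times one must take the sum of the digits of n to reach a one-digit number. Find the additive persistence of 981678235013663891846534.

981678235013663891846534 → 116 → 8 (2 steps)

2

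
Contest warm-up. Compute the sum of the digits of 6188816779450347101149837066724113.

6+1+8+8+8+1+6+7+7+9+4+5+0+3+4+7+1+0+1+1+4+9+8+3+7+0+6+6+7+2+4+1+1+3 = 148

148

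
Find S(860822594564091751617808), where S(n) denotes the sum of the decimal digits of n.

8+6+0+8+2+2+5+9+4+5+6+4+0+9+1+7+5+1+6+1+7+8+0+8 = 112

112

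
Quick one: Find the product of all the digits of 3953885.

129600

3×9×5×3×8×8×5 = 129600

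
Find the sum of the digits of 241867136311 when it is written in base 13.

67

241867136311 in base 13 is 19A67169A08.
Digit sum: 1+9+10+6+7+1+6+9+10+0+8 = 67.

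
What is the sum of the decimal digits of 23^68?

448

23^68 = 395815547546888589884785370897911374203232682951121784754739562406761602882294255015821358881
Sum of its 93 digits: 448.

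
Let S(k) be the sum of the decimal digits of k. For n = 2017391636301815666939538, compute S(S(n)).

First digit sum: 111.
1+1+1 = 3.

3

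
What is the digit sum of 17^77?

17^77 = 55535021728811962093921354579813622199526680265090330124204054760625907979684186739116950573777
Sum of its 95 digits: 422.

422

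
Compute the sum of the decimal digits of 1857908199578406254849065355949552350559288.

222

1+8+5+7+9+0+8+1+9+9+5+7+8+4+0+6+2+5+4+8+4+9+0+6+5+3+5+5+9+4+9+5+5+2+3+5+0+5+5+9+2+8+8 = 222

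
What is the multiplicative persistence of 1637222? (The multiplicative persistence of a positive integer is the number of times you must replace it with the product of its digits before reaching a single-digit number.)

1637222 → 1008 → 0 (2 steps)

2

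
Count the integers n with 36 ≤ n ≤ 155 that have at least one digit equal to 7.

21

The integers in [36, 155] that have at least one digit equal to 7: 37, 47, 57, 67, 70, 71, …, 137, 147.
21 qualify.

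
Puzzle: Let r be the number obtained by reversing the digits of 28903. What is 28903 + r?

59885

Reverse of 28903 is 30982.
28903 + 30982 = 59885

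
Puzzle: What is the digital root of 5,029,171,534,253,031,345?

5+0+2+9+1+7+1+5+3+4+2+5+3+0+3+1+3+4+5 = 63
6+3 = 9

9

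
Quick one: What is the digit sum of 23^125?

23^125 = 164429411410369030597209522318800524489738240286394468993169920234693112395740694404729343463316583153498492045834781640546460894811050131886751583720245249098026646757943
Sum of its 171 digits: 749.

749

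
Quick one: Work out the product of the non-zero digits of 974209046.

108864

9×7×4×2×9×4×6 = 108864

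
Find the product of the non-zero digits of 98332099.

9×8×3×3×2×9×9 = 104976

104976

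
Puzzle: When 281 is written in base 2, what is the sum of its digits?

4

281 in base 2 is 100011001.
Digit sum: 1+0+0+0+1+1+0+0+1 = 4.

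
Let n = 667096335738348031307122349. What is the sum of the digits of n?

113

6+6+7+0+9+6+3+3+5+7+3+8+3+4+8+0+3+1+3+0+7+1+2+2+3+4+9 = 113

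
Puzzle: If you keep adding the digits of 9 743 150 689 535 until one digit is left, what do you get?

2

9+7+4+3+1+5+0+6+8+9+5+3+5 = 65
6+5 = 11
1+1 = 2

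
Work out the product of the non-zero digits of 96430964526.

9×6×4×3×9×6×4×5×2×6 = 8398080

8398080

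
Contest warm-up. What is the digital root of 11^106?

The digital root of n equals n mod 9 (or 9 when 9 | n), so we need 11^106 mod 9.
11^106 ≡ 7 (mod 9), so the digital root is 7.

7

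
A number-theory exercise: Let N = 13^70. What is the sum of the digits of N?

13^70 = 946312684517285425602088507550312255344648571553386120579525970592441865195449
Sum of its 78 digits: 346.

346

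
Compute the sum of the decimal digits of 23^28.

23^28 = 134393854047545109686936775588697536481
Sum of its 39 digits: 202.

202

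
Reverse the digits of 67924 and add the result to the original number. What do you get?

Reverse of 67924 is 42976.
67924 + 42976 = 110900

110900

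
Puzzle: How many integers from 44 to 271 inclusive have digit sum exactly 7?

16

The integers in [44, 271] that have digit sum exactly 7: 52, 61, 70, 106, 115, 124, …, 241, 250.
16 qualify.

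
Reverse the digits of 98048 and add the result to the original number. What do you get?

182137

Reverse of 98048 is 84089.
98048 + 84089 = 182137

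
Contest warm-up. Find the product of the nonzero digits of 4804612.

1536

4×8×4×6×1×2 = 1536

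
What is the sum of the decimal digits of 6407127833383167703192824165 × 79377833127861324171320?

6407127833383167703192824165 × 79377833127861324171320 = 508583923987164759866325925627212260947089095947800
Sum of its 51 digits: 252.

252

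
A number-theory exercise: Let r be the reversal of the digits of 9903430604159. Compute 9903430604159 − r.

389370261060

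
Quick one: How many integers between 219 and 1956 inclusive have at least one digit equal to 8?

488

The integers in [219, 1956] that have at least one digit equal to 8: 228, 238, 248, 258, 268, 278, …, 1938, 1948.
488 qualify.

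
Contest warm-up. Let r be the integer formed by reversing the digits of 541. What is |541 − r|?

396

Reverse of 541 is 145.
|541 − 145| = 396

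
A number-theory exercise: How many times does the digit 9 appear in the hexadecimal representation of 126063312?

1

126063312 in base 16 is 78392D0.
The digit 9 appears 1 time.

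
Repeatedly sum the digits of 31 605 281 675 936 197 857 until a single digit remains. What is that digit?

3+1+6+0+5+2+8+1+6+7+5+9+3+6+1+9+7+8+5+7 = 99
9+9 = 18
1+8 = 9

9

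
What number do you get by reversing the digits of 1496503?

3056941

Reversing 1496503 gives 3056941.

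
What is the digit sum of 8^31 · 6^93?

477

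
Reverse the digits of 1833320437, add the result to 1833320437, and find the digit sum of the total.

50

Reversal of 1833320437 is 7340233381; 1833320437 + 7340233381 = 9173553818.
Digit sum of 9173553818: 9+1+7+3+5+5+3+8+1+8 = 50.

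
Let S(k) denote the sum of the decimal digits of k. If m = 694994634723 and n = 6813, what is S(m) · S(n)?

1188

S(694994634723) = 6+9+4+9+9+4+6+3+4+7+2+3 = 66.
S(6813) = 6+8+1+3 = 18.
66 · 18 = 1188.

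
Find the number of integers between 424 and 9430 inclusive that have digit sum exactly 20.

The integers in [424, 9430] that have digit sum exactly 20: 479, 488, 497, 569, 578, 587, …, 9416, 9425.
600 qualify.

600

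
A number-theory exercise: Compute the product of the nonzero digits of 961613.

972

9×6×1×6×1×3 = 972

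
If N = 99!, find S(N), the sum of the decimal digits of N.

648

99! = 933262154439441526816992388562667004907159682643816214685929638952175999932299156089414639761565182862536979208272237582511852109168640000000000000000000000
Sum of its 156 digits: 648.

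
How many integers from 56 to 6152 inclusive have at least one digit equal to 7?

1645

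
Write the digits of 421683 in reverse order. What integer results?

386124

Reversing 421683 gives 386124.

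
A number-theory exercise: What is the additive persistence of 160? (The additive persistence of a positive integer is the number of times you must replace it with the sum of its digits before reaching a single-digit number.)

160 → 7 (1 step)

1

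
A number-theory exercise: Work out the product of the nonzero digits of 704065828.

107520

7×4×6×5×8×2×8 = 107520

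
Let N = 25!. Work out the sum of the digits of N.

25! = 15511210043330985984000000
Sum of its 26 digits: 72.

72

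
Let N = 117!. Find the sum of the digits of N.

738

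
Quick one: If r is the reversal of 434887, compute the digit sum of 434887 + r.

14

Reversal of 434887 is 788434; 434887 + 788434 = 1223321.
Digit sum of 1223321: 1+2+2+3+3+2+1 = 14.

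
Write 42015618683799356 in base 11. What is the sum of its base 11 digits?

66

42015618683799356 in base 11 is A07051A9000A3362.
Digit sum: 10+0+7+0+5+1+10+9+0+0+0+10+3+3+6+2 = 66.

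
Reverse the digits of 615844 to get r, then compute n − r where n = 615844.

Reverse of 615844 is 448516.
615844 − 448516 = 167328

167328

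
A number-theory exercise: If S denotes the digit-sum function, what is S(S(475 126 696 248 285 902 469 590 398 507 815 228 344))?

17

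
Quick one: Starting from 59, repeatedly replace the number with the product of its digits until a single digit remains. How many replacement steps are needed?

3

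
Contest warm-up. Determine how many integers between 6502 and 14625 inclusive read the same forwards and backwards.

81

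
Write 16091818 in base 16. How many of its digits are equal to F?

1

16091818 in base 16 is F58AAA.
The digit F appears 1 time.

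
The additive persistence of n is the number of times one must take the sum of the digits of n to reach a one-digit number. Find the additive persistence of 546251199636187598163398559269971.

546251199636187598163398559269971 → 178 → 16 → 7 (3 steps)

3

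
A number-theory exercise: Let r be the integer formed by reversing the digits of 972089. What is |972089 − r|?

Reverse of 972089 is 980279.
|972089 − 980279| = 8190

8190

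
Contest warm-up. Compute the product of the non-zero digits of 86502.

8×6×5×2 = 480

480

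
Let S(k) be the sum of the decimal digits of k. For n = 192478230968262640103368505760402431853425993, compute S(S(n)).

14

First digit sum: 185.
1+8+5 = 14.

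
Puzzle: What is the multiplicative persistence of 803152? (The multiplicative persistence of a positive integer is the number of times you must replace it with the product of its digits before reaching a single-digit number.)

1

803152 → 0 (1 step)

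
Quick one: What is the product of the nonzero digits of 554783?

5×5×4×7×8×3 = 16800

16800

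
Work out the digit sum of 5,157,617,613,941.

56

5+1+5+7+6+1+7+6+1+3+9+4+1 = 56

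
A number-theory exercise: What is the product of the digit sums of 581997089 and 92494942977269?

4648

S(581997089) = 5+8+1+9+9+7+0+8+9 = 56.
S(92494942977269) = 9+2+4+9+4+9+4+2+9+7+7+2+6+9 = 83.
56 · 83 = 4648.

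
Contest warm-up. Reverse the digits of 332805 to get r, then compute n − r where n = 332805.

Reverse of 332805 is 508233.
332805 − 508233 = -175428

-175428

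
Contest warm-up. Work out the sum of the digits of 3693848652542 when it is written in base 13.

74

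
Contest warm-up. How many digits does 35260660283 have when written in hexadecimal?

35260660283 in base 16 is 835B2FA3B, which has 9 digits.

9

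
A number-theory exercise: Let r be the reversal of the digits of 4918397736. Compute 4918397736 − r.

-1459540458

Reverse of 4918397736 is 6377938194.
4918397736 − 6377938194 = -1459540458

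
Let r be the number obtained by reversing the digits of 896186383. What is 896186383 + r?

Reverse of 896186383 is 383681698.
896186383 + 383681698 = 1279868081

1279868081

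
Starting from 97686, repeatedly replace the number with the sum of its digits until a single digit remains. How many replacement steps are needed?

97686 → 36 → 9 (2 steps)

2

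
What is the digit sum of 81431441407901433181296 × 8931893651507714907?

207

81431441407901433181296 × 8931893651507714907 = 727336974544357268967107099564504412779472
Sum of its 42 digits: 207.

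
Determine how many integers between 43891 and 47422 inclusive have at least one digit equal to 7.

The integers in [43891, 47422] that have at least one digit equal to 7: 43897, 43907, 43917, 43927, 43937, 43947, …, 47421, 47422.
1256 qualify.

1256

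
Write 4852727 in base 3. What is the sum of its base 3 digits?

13

4852727 in base 3 is 100010112200122.
Digit sum: 1+0+0+0+1+0+1+1+2+2+0+0+1+2+2 = 13.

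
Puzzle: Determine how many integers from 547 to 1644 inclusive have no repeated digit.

627

The integers in [547, 1644] that have no repeated digit: 547, 548, 549, 560, 561, 562, …, 1642, 1643.
627 qualify.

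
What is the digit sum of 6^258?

6^258 = 579458848406240214434223500888782946339168885292102639115348573677513995855323853219311343131022416265808170283823081861298536241983590416859000164507157759658643367825772134212782055832193117628399616
Sum of its 201 digits: 882.

882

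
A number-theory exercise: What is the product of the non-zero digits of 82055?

8×2×5×5 = 400

400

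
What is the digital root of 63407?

6+3+4+0+7 = 20
2+0 = 2
(Equivalently, 63407 mod 9 = 2.)

2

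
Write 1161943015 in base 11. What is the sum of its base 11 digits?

55

1161943015 in base 11 is 546982A92.
Digit sum: 5+4+6+9+8+2+10+9+2 = 55.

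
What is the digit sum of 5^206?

646

5^206 = 972346137165803391741260008403144412592226901362682364547049471060890442818028662684991378613392752649526029617987887831986881792545318603515625
Sum of its 144 digits: 646.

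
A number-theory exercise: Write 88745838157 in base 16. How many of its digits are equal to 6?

88745838157 in base 16 is 14A9AA064D.
The digit 6 appears 1 time.

1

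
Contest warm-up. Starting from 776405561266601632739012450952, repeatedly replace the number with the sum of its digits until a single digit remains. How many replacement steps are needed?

776405561266601632739012450952 → 120 → 3 (2 steps)

2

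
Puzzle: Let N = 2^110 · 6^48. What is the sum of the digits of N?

2^110 · 6^48 = 29144696790227859698616493566053156289662581133737707453620255755075584
Sum of its 71 digits: 342.

342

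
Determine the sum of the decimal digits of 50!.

216

50! = 30414093201713378043612608166064768844377641568960512000000000000
Sum of its 65 digits: 216.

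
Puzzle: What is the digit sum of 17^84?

442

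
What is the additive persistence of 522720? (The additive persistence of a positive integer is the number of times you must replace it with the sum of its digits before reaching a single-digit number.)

522720 → 18 → 9 (2 steps)

2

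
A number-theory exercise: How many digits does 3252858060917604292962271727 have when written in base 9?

29

3252858060917604292962271727 in base 9 is 61840702152411535013508684535, which has 29 digits.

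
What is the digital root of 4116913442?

8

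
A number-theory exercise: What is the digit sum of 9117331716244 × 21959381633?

92

9117331716244 × 21959381633 = 200210966631656861346452
Sum of its 24 digits: 92.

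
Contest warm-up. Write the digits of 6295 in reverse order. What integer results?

Reversing 6295 gives 5926.

5926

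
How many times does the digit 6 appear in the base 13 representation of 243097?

1

243097 in base 13 is 8685A.
The digit 6 appears 1 time.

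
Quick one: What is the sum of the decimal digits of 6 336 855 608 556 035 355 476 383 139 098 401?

153

6+3+3+6+8+5+5+6+0+8+5+5+6+0+3+5+3+5+5+4+7+6+3+8+3+1+3+9+0+9+8+4+0+1 = 153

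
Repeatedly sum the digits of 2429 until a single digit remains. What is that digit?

2+4+2+9 = 17
1+7 = 8
(Equivalently, 2429 mod 9 = 8.)

8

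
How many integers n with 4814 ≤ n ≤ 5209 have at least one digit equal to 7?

The integers in [4814, 5209] that have at least one digit equal to 7: 4817, 4827, 4837, 4847, 4857, 4867, …, 5197, 5207.
76 qualify.

76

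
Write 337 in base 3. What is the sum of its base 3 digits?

5

337 in base 3 is 110111.
Digit sum: 1+1+0+1+1+1 = 5.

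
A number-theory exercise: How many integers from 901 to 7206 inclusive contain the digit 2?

The integers in [901, 7206] that contain the digit 2: 902, 912, 920, 921, 922, 923, …, 7205, 7206.
2419 qualify.

2419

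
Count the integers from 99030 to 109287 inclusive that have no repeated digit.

1500

The integers in [99030, 109287] that have no repeated digit: 102345, 102346, 102347, 102348, 102349, 102354, …, 109286, 109287.
1500 qualify.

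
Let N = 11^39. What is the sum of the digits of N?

188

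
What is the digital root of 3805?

7

3+8+0+5 = 16
1+6 = 7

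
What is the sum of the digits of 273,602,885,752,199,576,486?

110

2+7+3+6+0+2+8+8+5+7+5+2+1+9+9+5+7+6+4+8+6 = 110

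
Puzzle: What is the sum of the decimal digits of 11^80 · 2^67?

440

11^80 · 2^67 = 30229051615191853512521295110893879272057851065667557335572172398412669084053239209775833454420403683328
Sum of its 104 digits: 440.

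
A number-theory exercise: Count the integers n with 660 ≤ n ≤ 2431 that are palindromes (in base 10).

48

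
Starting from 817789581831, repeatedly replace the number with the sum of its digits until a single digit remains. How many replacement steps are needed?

817789581831 → 66 → 12 → 3 (3 steps)

3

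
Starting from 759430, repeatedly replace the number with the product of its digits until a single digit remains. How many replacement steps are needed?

1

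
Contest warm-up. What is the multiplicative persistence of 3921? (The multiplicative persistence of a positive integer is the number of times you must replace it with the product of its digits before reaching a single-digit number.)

3921 → 54 → 20 → 0 (3 steps)

3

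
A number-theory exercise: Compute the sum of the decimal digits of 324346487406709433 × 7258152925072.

324346487406709433 × 7258152925072 = 2354156406307836682847324604176
Sum of its 31 digits: 131.

131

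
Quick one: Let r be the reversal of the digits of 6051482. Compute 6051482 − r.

Reverse of 6051482 is 2841506.
6051482 − 2841506 = 3209976

3209976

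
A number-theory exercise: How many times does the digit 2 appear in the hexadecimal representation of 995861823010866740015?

995861823010866740015 in base 16 is 35FC5BEBB9EFA43B2F.
The digit 2 appears 1 time.

1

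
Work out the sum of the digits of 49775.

32

4+9+7+7+5 = 32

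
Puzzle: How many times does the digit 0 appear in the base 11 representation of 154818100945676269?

1

154818100945676269 in base 11 is 340758AA98A2A5152.
The digit 0 appears 1 time.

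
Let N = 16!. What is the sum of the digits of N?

63

16! = 20922789888000
Sum of its 14 digits: 63.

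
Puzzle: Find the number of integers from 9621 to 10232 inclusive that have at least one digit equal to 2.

The integers in [9621, 10232] that have at least one digit equal to 2: 9621, 9622, 9623, 9624, 9625, 9626, …, 10231, 10232.
144 qualify.

144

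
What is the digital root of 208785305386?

2+0+8+7+8+5+3+0+5+3+8+6 = 55
5+5 = 10
1+0 = 1
(Equivalently, 208785305386 mod 9 = 1.)

1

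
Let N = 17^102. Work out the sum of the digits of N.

595

17^102 = 320471918733646472337466285887902445300008961450815182552400484129598510764894975638890736639985472047292802484386766908712289
Sum of its 126 digits: 595.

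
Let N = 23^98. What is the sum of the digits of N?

565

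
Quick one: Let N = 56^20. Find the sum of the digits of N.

157

56^20 = 91994219715833035312262062828158976
Sum of its 35 digits: 157.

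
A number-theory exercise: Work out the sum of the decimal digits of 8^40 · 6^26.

270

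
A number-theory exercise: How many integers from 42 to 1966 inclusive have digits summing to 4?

20

The integers in [42, 1966] that have digits summing to 4: 103, 112, 121, 130, 202, 211, …, 1210, 1300.
20 qualify.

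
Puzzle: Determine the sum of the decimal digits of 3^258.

612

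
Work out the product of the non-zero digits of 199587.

22680

1×9×9×5×8×7 = 22680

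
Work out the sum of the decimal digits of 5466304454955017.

5+4+6+6+3+0+4+4+5+4+9+5+5+0+1+7 = 68

68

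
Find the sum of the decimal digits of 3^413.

891

3^413 = 112480748897486957909873174851759092108291603750507911629008137200660356022856358333319976969363743272432078071315765913475419108479650558645509473482808014590588725978233513809915752815053184018323
Sum of its 198 digits: 891.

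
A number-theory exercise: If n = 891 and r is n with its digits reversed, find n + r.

1089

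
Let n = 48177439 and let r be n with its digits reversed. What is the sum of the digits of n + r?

32

Reversal of 48177439 is 93477184; 48177439 + 93477184 = 141654623.
Digit sum of 141654623: 1+4+1+6+5+4+6+2+3 = 32.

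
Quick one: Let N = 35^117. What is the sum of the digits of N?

872

35^117 = 4528571082159528697976063040572380378170814893875823110656839504491112867909040820395942786967055395249551855539951941299180725977866605077952477653724372430588118731975555419921875
Sum of its 181 digits: 872.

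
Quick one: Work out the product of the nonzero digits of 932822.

1728

9×3×2×8×2×2 = 1728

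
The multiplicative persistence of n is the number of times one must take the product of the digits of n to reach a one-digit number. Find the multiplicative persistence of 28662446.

2

28662446 → 110592 → 0 (2 steps)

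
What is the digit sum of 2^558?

676

2^558 = 943490606205385338060388645247067222729230305104110107094051575061406040598037213021531681294414691885367093757690961224942646157481198158140358562858174010912348831744
Sum of its 168 digits: 676.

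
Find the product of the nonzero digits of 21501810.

2×1×5×1×8×1 = 80

80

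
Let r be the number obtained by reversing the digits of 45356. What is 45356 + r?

110710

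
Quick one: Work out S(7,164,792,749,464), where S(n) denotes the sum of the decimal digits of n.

70

7+1+6+4+7+9+2+7+4+9+4+6+4 = 70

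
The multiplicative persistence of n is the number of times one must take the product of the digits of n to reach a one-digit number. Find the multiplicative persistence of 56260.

56260 → 0 (1 step)

1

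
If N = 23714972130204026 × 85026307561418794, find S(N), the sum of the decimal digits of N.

23714972130204026 × 85026307561418794 = 2016396514153202540394737250864644
Sum of its 34 digits: 131.

131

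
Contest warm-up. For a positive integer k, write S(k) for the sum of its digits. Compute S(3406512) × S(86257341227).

987

S(3406512) = 3+4+0+6+5+1+2 = 21.
S(86257341227) = 8+6+2+5+7+3+4+1+2+2+7 = 47.
21 · 47 = 987.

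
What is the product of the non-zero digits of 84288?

8×4×2×8×8 = 4096

4096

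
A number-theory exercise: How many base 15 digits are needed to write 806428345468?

11

806428345468 in base 15 is 15E9C83BECD, which has 11 digits.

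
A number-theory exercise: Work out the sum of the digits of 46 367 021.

4+6+3+6+7+0+2+1 = 29

29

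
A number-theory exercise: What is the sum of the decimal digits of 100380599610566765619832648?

1+0+0+3+8+0+5+9+9+6+1+0+5+6+6+7+6+5+6+1+9+8+3+2+6+4+8 = 124

124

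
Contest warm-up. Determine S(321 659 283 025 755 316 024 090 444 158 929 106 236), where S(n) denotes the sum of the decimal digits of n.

152

3+2+1+6+5+9+2+8+3+0+2+5+7+5+5+3+1+6+0+2+4+0+9+0+4+4+4+1+5+8+9+2+9+1+0+6+2+3+6 = 152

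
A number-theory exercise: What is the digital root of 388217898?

3+8+8+2+1+7+8+9+8 = 54
5+4 = 9

9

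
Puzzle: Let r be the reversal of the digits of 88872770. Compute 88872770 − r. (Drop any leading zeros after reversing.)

81144882

Reverse of 88872770 is 7727888.
88872770 − 7727888 = 81144882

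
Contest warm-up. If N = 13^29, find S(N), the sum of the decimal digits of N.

133

13^29 = 201538126434611150798503956371773
Sum of its 33 digits: 133.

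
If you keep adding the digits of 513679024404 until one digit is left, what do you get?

5+1+3+6+7+9+0+2+4+4+0+4 = 45
4+5 = 9

9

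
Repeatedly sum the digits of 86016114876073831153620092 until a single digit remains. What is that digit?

8

8+6+0+1+6+1+1+4+8+7+6+0+7+3+8+3+1+1+5+3+6+2+0+0+9+2 = 98
9+8 = 17
1+7 = 8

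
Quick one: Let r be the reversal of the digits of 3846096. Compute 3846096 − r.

Reverse of 3846096 is 6906483.
3846096 − 6906483 = -3060387

-3060387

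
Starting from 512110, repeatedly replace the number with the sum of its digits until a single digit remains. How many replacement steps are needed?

2

512110 → 10 → 1 (2 steps)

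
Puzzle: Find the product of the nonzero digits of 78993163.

244944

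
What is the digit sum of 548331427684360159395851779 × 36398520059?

548331427684360159395851779 × 36398520059 = 19958452469549291182350348299322334961
Sum of its 38 digits: 179.

179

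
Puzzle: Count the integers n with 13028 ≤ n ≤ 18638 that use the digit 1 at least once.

The integers in [13028, 18638] that use the digit 1 at least once: 13028, 13029, 13030, 13031, 13032, 13033, …, 18637, 18638.
5611 qualify.

5611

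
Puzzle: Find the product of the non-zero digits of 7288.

896

7×2×8×8 = 896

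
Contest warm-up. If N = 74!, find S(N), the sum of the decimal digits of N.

74! = 330788544151938641225953028221253782145683251820934971170611926835411235700971565459250872320000000000000000
Sum of its 108 digits: 378.

378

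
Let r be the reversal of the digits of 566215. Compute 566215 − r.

53550

Reverse of 566215 is 512665.
566215 − 512665 = 53550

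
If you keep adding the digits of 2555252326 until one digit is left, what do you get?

1

2+5+5+5+2+5+2+3+2+6 = 37
3+7 = 10
1+0 = 1
(Equivalently, 2555252326 mod 9 = 1.)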